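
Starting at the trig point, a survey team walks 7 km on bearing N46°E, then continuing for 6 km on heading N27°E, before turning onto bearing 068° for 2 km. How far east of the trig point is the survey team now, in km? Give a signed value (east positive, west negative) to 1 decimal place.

Leg 1 (N46°E, 7 km): east 7 sin 46° = 5.04, north 7 cos 46° = 4.86
Leg 2 (N27°E, 6 km): east 6 sin 27° = 2.72, north 6 cos 27° = 5.35
Leg 3 (068°, 2 km): east 2 sin 68° = 1.85, north 2 cos 68° = 0.75
Net east component: 9.61 km.

9.6 km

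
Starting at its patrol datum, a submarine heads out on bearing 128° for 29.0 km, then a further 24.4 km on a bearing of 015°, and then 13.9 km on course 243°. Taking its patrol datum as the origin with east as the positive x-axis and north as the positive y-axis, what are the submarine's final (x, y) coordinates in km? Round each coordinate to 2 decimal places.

Leg 1 (128°, 29.0 km): east 29.0 sin 128° = 22.85, north 29.0 cos 128° = -17.85
Leg 2 (015°, 24.4 km): east 24.4 sin 15° = 6.32, north 24.4 cos 15° = 23.57
Leg 3 (243°, 13.9 km): east 13.9 sin 243° = -12.38, north 13.9 cos 243° = -6.31
Summing: 16.78 km east, -0.60 km north → (16.78, -0.60).

(16.78, -0.60)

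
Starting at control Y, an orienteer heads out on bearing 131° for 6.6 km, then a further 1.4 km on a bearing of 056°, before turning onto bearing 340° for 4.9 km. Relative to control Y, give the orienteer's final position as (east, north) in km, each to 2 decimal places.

(4.47, 1.06)

Leg 1 (131°, 6.6 km): east 6.6 sin 131° = 4.98, north 6.6 cos 131° = -4.33
Leg 2 (056°, 1.4 km): east 1.4 sin 56° = 1.16, north 1.4 cos 56° = 0.78
Leg 3 (340°, 4.9 km): east 4.9 sin 340° = -1.68, north 4.9 cos 340° = 4.60
Summing: 4.47 km east, 1.06 km north → (4.47, 1.06).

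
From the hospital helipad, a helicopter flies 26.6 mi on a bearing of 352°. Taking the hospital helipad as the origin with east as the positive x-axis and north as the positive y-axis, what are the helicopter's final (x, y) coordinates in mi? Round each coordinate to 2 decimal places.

(-3.70, 26.34)

Leg 1 (352°, 26.6 mi): east 26.6 sin 352° = -3.70, north 26.6 cos 352° = 26.34
Summing: -3.70 mi east, 26.34 mi north → (-3.70, 26.34).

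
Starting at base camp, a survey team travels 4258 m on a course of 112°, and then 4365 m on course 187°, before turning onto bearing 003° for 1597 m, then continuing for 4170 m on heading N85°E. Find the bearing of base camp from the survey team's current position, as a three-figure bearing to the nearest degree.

Leg 1 (112°, 4258 m): east 4258 sin 112° = 3947.95, north 4258 cos 112° = -1595.07
Leg 2 (187°, 4365 m): east 4365 sin 187° = -531.96, north 4365 cos 187° = -4332.46
Leg 3 (003°, 1597 m): east 1597 sin 3° = 83.58, north 1597 cos 3° = 1594.81
Leg 4 (N85°E, 4170 m): east 4170 sin 85° = 4154.13, north 4170 cos 85° = 363.44
Net displacement: 7653.70 east, -3969.29 north. Direction back to start is (-7653.70, 3969.29): bearing = atan2(-7653.70, 3969.29) mod 360° = 297.41° ≈ 297°.

297°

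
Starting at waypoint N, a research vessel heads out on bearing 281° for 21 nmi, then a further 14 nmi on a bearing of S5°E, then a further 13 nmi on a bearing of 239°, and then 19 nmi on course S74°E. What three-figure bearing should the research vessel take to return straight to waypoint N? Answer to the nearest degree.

029°

Leg 1 (281°, 21 nmi): east 21 sin 281° = -20.61, north 21 cos 281° = 4.01
Leg 2 (S5°E, 14 nmi): east 14 sin 175° = 1.22, north 14 cos 175° = -13.95
Leg 3 (239°, 13 nmi): east 13 sin 239° = -11.14, north 13 cos 239° = -6.70
Leg 4 (S74°E, 19 nmi): east 19 sin 106° = 18.26, north 19 cos 106° = -5.24
Net displacement: -12.27 east, -21.87 north. Direction back to start is (12.27, 21.87): bearing = atan2(12.27, 21.87) mod 360° = 29.30° ≈ 029°.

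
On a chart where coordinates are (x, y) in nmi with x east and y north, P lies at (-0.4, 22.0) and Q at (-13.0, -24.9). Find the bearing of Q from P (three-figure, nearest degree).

195°

Δeast = -13.0 − -0.4 = -12.60; Δnorth = -24.9 − 22.0 = -46.90.
Bearing = atan2(Δeast, Δnorth) mod 360° = 195.04° ≈ 195°.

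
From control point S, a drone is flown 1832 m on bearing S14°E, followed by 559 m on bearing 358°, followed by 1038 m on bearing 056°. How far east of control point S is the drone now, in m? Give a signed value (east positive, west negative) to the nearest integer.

Leg 1 (S14°E, 1832 m): east 1832 sin 166° = 443.20, north 1832 cos 166° = -1777.58
Leg 2 (358°, 559 m): east 559 sin 358° = -19.51, north 559 cos 358° = 558.66
Leg 3 (056°, 1038 m): east 1038 sin 56° = 860.54, north 1038 cos 56° = 580.44
Net east component: 1284.23 m.

1284 m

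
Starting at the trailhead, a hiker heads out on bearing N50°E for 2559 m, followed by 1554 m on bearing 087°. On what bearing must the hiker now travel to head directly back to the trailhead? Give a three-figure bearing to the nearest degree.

Leg 1 (N50°E, 2559 m): east 2559 sin 50° = 1960.31, north 2559 cos 50° = 1644.89
Leg 2 (087°, 1554 m): east 1554 sin 87° = 1551.87, north 1554 cos 87° = 81.33
Net displacement: 3512.18 east, 1726.22 north. Direction back to start is (-3512.18, -1726.22): bearing = atan2(-3512.18, -1726.22) mod 360° = 243.83° ≈ 244°.

244°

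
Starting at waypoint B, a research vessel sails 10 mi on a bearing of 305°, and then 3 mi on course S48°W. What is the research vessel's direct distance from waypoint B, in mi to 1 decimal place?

Leg 1 (305°, 10 mi): east 10 sin 305° = -8.19, north 10 cos 305° = 5.74
Leg 2 (S48°W, 3 mi): east 3 sin 228° = -2.23, north 3 cos 228° = -2.01
Net: -10.42 east, 3.73 north. Distance = √((-10.42)² + (3.73)²) = 11.068 mi.

11.1 mi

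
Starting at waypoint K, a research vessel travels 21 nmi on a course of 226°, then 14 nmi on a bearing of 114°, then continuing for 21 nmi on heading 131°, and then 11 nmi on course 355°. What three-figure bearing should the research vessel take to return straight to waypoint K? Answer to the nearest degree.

Leg 1 (226°, 21 nmi): east 21 sin 226° = -15.11, north 21 cos 226° = -14.59
Leg 2 (114°, 14 nmi): east 14 sin 114° = 12.79, north 14 cos 114° = -5.69
Leg 3 (131°, 21 nmi): east 21 sin 131° = 15.85, north 21 cos 131° = -13.78
Leg 4 (355°, 11 nmi): east 11 sin 355° = -0.96, north 11 cos 355° = 10.96
Net displacement: 12.57 east, -23.10 north. Direction back to start is (-12.57, 23.10): bearing = atan2(-12.57, 23.10) mod 360° = 331.44° ≈ 331°.

331°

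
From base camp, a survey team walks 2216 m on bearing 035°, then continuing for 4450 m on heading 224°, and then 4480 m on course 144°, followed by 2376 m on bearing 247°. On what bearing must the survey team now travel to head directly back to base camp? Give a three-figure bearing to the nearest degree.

Leg 1 (035°, 2216 m): east 2216 sin 35° = 1271.05, north 2216 cos 35° = 1815.24
Leg 2 (224°, 4450 m): east 4450 sin 224° = -3091.23, north 4450 cos 224° = -3201.06
Leg 3 (144°, 4480 m): east 4480 sin 144° = 2633.28, north 4480 cos 144° = -3624.40
Leg 4 (247°, 2376 m): east 2376 sin 247° = -2187.12, north 2376 cos 247° = -928.38
Net displacement: -1374.03 east, -5938.59 north. Direction back to start is (1374.03, 5938.59): bearing = atan2(1374.03, 5938.59) mod 360° = 13.03° ≈ 013°.

013°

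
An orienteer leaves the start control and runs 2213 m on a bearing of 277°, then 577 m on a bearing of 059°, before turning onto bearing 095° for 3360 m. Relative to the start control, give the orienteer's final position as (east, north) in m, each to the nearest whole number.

Leg 1 (277°, 2213 m): east 2213 sin 277° = -2196.50, north 2213 cos 277° = 269.70
Leg 2 (059°, 577 m): east 577 sin 59° = 494.59, north 577 cos 59° = 297.18
Leg 3 (095°, 3360 m): east 3360 sin 95° = 3347.21, north 3360 cos 95° = -292.84
Summing: 1645.30 m east, 274.03 m north → (1645, 274).

(1645, 274)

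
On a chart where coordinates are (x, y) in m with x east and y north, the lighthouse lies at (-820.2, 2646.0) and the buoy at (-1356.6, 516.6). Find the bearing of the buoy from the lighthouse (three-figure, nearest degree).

194°

Δeast = -1356.6 − -820.2 = -536.40; Δnorth = 516.6 − 2646.0 = -2129.40.
Bearing = atan2(Δeast, Δnorth) mod 360° = 194.14° ≈ 194°.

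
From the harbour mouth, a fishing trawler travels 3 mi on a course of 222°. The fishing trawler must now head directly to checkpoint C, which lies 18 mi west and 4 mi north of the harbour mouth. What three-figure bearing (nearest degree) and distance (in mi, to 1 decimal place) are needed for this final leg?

Leg 1 (222°, 3 mi): east 3 sin 222° = -2.01, north 3 cos 222° = -2.23
Current position: (-2.01, -2.23). Target: (-18, 4). Remaining: Δeast = -15.99, Δnorth = 6.23.
Bearing = atan2(-15.99, 6.23) mod 360° = 291.28°; distance = √((-15.99)² + (6.23)²) = 17.163 mi.

291°, 17.2 mi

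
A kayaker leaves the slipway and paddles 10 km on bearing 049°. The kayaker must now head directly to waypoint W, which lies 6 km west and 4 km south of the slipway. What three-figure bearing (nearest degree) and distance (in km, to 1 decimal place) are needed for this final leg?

Leg 1 (049°, 10 km): east 10 sin 49° = 7.55, north 10 cos 49° = 6.56
Current position: (7.55, 6.56). Target: (-6, -4). Remaining: Δeast = -13.55, Δnorth = -10.56.
Bearing = atan2(-13.55, -10.56) mod 360° = 232.06°; distance = √((-13.55)² + (-10.56)²) = 17.177 km.

232°, 17.2 km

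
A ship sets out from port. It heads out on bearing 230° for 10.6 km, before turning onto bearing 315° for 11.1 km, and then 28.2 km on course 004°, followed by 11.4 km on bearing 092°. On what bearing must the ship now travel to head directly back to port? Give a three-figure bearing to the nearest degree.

175°

Leg 1 (230°, 10.6 km): east 10.6 sin 230° = -8.12, north 10.6 cos 230° = -6.81
Leg 2 (315°, 11.1 km): east 11.1 sin 315° = -7.85, north 11.1 cos 315° = 7.85
Leg 3 (004°, 28.2 km): east 28.2 sin 4° = 1.97, north 28.2 cos 4° = 28.13
Leg 4 (092°, 11.4 km): east 11.4 sin 92° = 11.39, north 11.4 cos 92° = -0.40
Net displacement: -2.61 east, 28.77 north. Direction back to start is (2.61, -28.77): bearing = atan2(2.61, -28.77) mod 360° = 174.82° ≈ 175°.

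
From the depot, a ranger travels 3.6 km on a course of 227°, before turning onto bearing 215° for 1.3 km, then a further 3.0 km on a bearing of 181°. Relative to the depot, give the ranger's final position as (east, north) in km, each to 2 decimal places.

(-3.43, -6.52)

Leg 1 (227°, 3.6 km): east 3.6 sin 227° = -2.63, north 3.6 cos 227° = -2.46
Leg 2 (215°, 1.3 km): east 1.3 sin 215° = -0.75, north 1.3 cos 215° = -1.06
Leg 3 (181°, 3.0 km): east 3.0 sin 181° = -0.05, north 3.0 cos 181° = -3.00
Summing: -3.43 km east, -6.52 km north → (-3.43, -6.52).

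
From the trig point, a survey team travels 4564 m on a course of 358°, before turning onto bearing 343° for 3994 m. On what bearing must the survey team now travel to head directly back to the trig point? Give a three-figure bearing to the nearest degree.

Leg 1 (358°, 4564 m): east 4564 sin 358° = -159.28, north 4564 cos 358° = 4561.22
Leg 2 (343°, 3994 m): east 3994 sin 343° = -1167.73, north 3994 cos 343° = 3819.48
Net displacement: -1327.01 east, 8380.70 north. Direction back to start is (1327.01, -8380.70): bearing = atan2(1327.01, -8380.70) mod 360° = 171.00° ≈ 171°.

171°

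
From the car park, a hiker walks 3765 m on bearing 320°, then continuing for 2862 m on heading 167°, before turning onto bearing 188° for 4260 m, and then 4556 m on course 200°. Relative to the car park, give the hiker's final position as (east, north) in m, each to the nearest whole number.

(-3927, -8404)

Leg 1 (320°, 3765 m): east 3765 sin 320° = -2420.10, north 3765 cos 320° = 2884.16
Leg 2 (167°, 2862 m): east 2862 sin 167° = 643.81, north 2862 cos 167° = -2788.65
Leg 3 (188°, 4260 m): east 4260 sin 188° = -592.88, north 4260 cos 188° = -4218.54
Leg 4 (200°, 4556 m): east 4556 sin 200° = -1558.24, north 4556 cos 200° = -4281.24
Summing: -3927.41 m east, -8404.27 m north → (-3927, -8404).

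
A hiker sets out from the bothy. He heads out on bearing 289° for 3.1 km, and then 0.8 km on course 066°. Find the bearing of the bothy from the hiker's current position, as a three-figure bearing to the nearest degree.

121°

Leg 1 (289°, 3.1 km): east 3.1 sin 289° = -2.93, north 3.1 cos 289° = 1.01
Leg 2 (066°, 0.8 km): east 0.8 sin 66° = 0.73, north 0.8 cos 66° = 0.33
Net displacement: -2.20 east, 1.33 north. Direction back to start is (2.20, -1.33): bearing = atan2(2.20, -1.33) mod 360° = 121.24° ≈ 121°.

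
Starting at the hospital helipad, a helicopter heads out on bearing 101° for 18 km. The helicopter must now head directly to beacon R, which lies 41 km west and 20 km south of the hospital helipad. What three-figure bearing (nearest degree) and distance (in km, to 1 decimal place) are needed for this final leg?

254°, 61.0 km

Leg 1 (101°, 18 km): east 18 sin 101° = 17.67, north 18 cos 101° = -3.43
Current position: (17.67, -3.43). Target: (-41, -20). Remaining: Δeast = -58.67, Δnorth = -16.57.
Bearing = atan2(-58.67, -16.57) mod 360° = 254.23°; distance = √((-58.67)² + (-16.57)²) = 60.963 km.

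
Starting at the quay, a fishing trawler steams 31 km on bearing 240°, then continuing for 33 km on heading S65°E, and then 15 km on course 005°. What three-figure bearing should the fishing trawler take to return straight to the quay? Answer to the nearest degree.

343°

Leg 1 (240°, 31 km): east 31 sin 240° = -26.85, north 31 cos 240° = -15.50
Leg 2 (S65°E, 33 km): east 33 sin 115° = 29.91, north 33 cos 115° = -13.95
Leg 3 (005°, 15 km): east 15 sin 5° = 1.31, north 15 cos 5° = 14.94
Net displacement: 4.37 east, -14.50 north. Direction back to start is (-4.37, 14.50): bearing = atan2(-4.37, 14.50) mod 360° = 343.24° ≈ 343°.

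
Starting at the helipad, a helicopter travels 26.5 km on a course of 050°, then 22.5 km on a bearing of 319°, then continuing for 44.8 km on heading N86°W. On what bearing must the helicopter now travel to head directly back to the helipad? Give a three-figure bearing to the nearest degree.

133°

Leg 1 (050°, 26.5 km): east 26.5 sin 50° = 20.30, north 26.5 cos 50° = 17.03
Leg 2 (319°, 22.5 km): east 22.5 sin 319° = -14.76, north 22.5 cos 319° = 16.98
Leg 3 (N86°W, 44.8 km): east 44.8 sin 274° = -44.69, north 44.8 cos 274° = 3.13
Net displacement: -39.15 east, 37.14 north. Direction back to start is (39.15, -37.14): bearing = atan2(39.15, -37.14) mod 360° = 133.49° ≈ 133°.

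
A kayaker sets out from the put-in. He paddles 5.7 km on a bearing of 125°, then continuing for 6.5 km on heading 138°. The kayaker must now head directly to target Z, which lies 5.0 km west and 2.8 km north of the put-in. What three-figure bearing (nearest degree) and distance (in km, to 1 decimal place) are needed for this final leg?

Leg 1 (125°, 5.7 km): east 5.7 sin 125° = 4.67, north 5.7 cos 125° = -3.27
Leg 2 (138°, 6.5 km): east 6.5 sin 138° = 4.35, north 6.5 cos 138° = -4.83
Current position: (9.02, -8.10). Target: (-5.0, 2.8). Remaining: Δeast = -14.02, Δnorth = 10.90.
Bearing = atan2(-14.02, 10.90) mod 360° = 307.87°; distance = √((-14.02)² + (10.90)²) = 17.757 km.

308°, 17.8 km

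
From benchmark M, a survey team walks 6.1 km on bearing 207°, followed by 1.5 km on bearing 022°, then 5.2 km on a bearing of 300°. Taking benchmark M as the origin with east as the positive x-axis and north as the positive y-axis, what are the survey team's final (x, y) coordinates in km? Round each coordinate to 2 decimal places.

Leg 1 (207°, 6.1 km): east 6.1 sin 207° = -2.77, north 6.1 cos 207° = -5.44
Leg 2 (022°, 1.5 km): east 1.5 sin 22° = 0.56, north 1.5 cos 22° = 1.39
Leg 3 (300°, 5.2 km): east 5.2 sin 300° = -4.50, north 5.2 cos 300° = 2.60
Summing: -6.71 km east, -1.44 km north → (-6.71, -1.44).

(-6.71, -1.44)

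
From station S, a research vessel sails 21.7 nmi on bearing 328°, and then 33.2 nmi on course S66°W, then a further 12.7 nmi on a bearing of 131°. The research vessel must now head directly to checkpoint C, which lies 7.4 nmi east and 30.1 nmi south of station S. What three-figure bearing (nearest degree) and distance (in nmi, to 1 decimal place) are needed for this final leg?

124°, 47.8 nmi

Leg 1 (328°, 21.7 nmi): east 21.7 sin 328° = -11.50, north 21.7 cos 328° = 18.40
Leg 2 (S66°W, 33.2 nmi): east 33.2 sin 246° = -30.33, north 33.2 cos 246° = -13.50
Leg 3 (131°, 12.7 nmi): east 12.7 sin 131° = 9.58, north 12.7 cos 131° = -8.33
Current position: (-32.24, -3.43). Target: (7.4, -30.1). Remaining: Δeast = 39.64, Δnorth = -26.67.
Bearing = atan2(39.64, -26.67) mod 360° = 123.93°; distance = √((39.64)² + (-26.67)²) = 47.779 nmi.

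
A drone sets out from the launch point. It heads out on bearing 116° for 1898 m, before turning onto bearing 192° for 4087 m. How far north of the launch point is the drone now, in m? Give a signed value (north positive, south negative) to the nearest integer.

-4830 m

Leg 1 (116°, 1898 m): east 1898 sin 116° = 1705.91, north 1898 cos 116° = -832.03
Leg 2 (192°, 4087 m): east 4087 sin 192° = -849.74, north 4087 cos 192° = -3997.69
Net north component: -4829.72 m.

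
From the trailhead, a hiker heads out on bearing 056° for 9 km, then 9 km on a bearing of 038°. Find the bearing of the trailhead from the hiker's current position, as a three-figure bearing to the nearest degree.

227°

Leg 1 (056°, 9 km): east 9 sin 56° = 7.46, north 9 cos 56° = 5.03
Leg 2 (038°, 9 km): east 9 sin 38° = 5.54, north 9 cos 38° = 7.09
Net displacement: 13.00 east, 12.12 north. Direction back to start is (-13.00, -12.12): bearing = atan2(-13.00, -12.12) mod 360° = 227.00° ≈ 227°.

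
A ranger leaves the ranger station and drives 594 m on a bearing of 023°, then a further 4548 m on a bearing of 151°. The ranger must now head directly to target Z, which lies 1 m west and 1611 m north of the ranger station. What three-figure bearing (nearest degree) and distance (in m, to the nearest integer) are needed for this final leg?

334°, 5600 m

Leg 1 (023°, 594 m): east 594 sin 23° = 232.09, north 594 cos 23° = 546.78
Leg 2 (151°, 4548 m): east 4548 sin 151° = 2204.91, north 4548 cos 151° = -3977.77
Current position: (2437.01, -3430.99). Target: (-1, 1611). Remaining: Δeast = -2438.01, Δnorth = 5041.99.
Bearing = atan2(-2438.01, 5041.99) mod 360° = 334.19°; distance = √((-2438.01)² + (5041.99)²) = 5600.496 m.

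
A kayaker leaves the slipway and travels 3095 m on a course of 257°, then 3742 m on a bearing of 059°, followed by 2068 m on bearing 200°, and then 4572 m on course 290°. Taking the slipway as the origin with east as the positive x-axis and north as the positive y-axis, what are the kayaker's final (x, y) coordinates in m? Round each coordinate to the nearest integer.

(-4812, 851)

Leg 1 (257°, 3095 m): east 3095 sin 257° = -3015.68, north 3095 cos 257° = -696.22
Leg 2 (059°, 3742 m): east 3742 sin 59° = 3207.52, north 3742 cos 59° = 1927.27
Leg 3 (200°, 2068 m): east 2068 sin 200° = -707.30, north 2068 cos 200° = -1943.28
Leg 4 (290°, 4572 m): east 4572 sin 290° = -4296.27, north 4572 cos 290° = 1563.72
Summing: -4811.73 m east, 851.48 m north → (-4812, 851).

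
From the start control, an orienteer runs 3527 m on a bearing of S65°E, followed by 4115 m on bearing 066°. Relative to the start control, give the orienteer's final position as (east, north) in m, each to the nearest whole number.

Leg 1 (S65°E, 3527 m): east 3527 sin 115° = 3196.55, north 3527 cos 115° = -1490.57
Leg 2 (066°, 4115 m): east 4115 sin 66° = 3759.24, north 4115 cos 66° = 1673.72
Summing: 6955.79 m east, 183.15 m north → (6956, 183).

(6956, 183)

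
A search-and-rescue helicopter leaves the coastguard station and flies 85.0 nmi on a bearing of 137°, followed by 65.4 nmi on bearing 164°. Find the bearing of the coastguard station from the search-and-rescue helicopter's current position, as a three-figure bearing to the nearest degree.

Leg 1 (137°, 85.0 nmi): east 85.0 sin 137° = 57.97, north 85.0 cos 137° = -62.17
Leg 2 (164°, 65.4 nmi): east 65.4 sin 164° = 18.03, north 65.4 cos 164° = -62.87
Net displacement: 76.00 east, -125.03 north. Direction back to start is (-76.00, 125.03): bearing = atan2(-76.00, 125.03) mod 360° = 328.71° ≈ 329°.

329°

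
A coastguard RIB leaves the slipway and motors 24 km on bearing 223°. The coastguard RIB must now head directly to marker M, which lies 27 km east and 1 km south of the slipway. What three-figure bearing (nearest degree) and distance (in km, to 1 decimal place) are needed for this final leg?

Leg 1 (223°, 24 km): east 24 sin 223° = -16.37, north 24 cos 223° = -17.55
Current position: (-16.37, -17.55). Target: (27, -1). Remaining: Δeast = 43.37, Δnorth = 16.55.
Bearing = atan2(43.37, 16.55) mod 360° = 69.11°; distance = √((43.37)² + (16.55)²) = 46.419 km.

069°, 46.4 km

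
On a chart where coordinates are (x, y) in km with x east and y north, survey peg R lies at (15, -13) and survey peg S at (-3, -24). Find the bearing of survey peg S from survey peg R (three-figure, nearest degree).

239°

Δeast = -3 − 15 = -18.00; Δnorth = -24 − -13 = -11.00.
Bearing = atan2(Δeast, Δnorth) mod 360° = 238.57° ≈ 239°.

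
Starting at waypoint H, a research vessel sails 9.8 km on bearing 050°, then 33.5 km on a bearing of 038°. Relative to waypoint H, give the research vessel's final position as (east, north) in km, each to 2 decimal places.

Leg 1 (050°, 9.8 km): east 9.8 sin 50° = 7.51, north 9.8 cos 50° = 6.30
Leg 2 (038°, 33.5 km): east 33.5 sin 38° = 20.62, north 33.5 cos 38° = 26.40
Summing: 28.13 km east, 32.70 km north → (28.13, 32.70).

(28.13, 32.70)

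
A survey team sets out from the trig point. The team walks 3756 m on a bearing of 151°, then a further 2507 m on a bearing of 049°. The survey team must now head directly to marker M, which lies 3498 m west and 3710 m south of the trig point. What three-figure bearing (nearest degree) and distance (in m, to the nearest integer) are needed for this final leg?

254°, 7502 m

Leg 1 (151°, 3756 m): east 3756 sin 151° = 1820.94, north 3756 cos 151° = -3285.07
Leg 2 (049°, 2507 m): east 2507 sin 49° = 1892.06, north 2507 cos 49° = 1644.74
Current position: (3713.00, -1640.33). Target: (-3498, -3710). Remaining: Δeast = -7211.00, Δnorth = -2069.67.
Bearing = atan2(-7211.00, -2069.67) mod 360° = 253.99°; distance = √((-7211.00)² + (-2069.67)²) = 7502.138 m.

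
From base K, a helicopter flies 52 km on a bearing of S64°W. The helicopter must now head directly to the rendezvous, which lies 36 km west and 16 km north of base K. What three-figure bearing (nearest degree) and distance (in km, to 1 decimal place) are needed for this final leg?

Leg 1 (S64°W, 52 km): east 52 sin 244° = -46.74, north 52 cos 244° = -22.80
Current position: (-46.74, -22.80). Target: (-36, 16). Remaining: Δeast = 10.74, Δnorth = 38.80.
Bearing = atan2(10.74, 38.80) mod 360° = 15.47°; distance = √((10.74)² + (38.80)²) = 40.254 km.

015°, 40.3 km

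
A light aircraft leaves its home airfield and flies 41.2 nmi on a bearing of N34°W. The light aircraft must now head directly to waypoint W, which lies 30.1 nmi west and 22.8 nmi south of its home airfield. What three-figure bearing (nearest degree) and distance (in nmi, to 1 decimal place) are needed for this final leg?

Leg 1 (N34°W, 41.2 nmi): east 41.2 sin 326° = -23.04, north 41.2 cos 326° = 34.16
Current position: (-23.04, 34.16). Target: (-30.1, -22.8). Remaining: Δeast = -7.06, Δnorth = -56.96.
Bearing = atan2(-7.06, -56.96) mod 360° = 187.07°; distance = √((-7.06)² + (-56.96)²) = 57.392 nmi.

187°, 57.4 nmi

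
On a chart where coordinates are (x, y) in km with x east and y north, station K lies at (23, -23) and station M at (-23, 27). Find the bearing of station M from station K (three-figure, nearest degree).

317°

Δeast = -23 − 23 = -46.00; Δnorth = 27 − -23 = 50.00.
Bearing = atan2(Δeast, Δnorth) mod 360° = 317.39° ≈ 317°.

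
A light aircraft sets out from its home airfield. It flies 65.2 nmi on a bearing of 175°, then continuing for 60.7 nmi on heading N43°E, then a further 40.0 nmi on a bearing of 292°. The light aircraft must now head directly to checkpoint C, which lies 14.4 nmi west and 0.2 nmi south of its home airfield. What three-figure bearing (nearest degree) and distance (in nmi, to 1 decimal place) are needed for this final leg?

Leg 1 (175°, 65.2 nmi): east 65.2 sin 175° = 5.68, north 65.2 cos 175° = -64.95
Leg 2 (N43°E, 60.7 nmi): east 60.7 sin 43° = 41.40, north 60.7 cos 43° = 44.39
Leg 3 (292°, 40.0 nmi): east 40.0 sin 292° = -37.09, north 40.0 cos 292° = 14.98
Current position: (9.99, -5.57). Target: (-14.4, -0.2). Remaining: Δeast = -24.39, Δnorth = 5.37.
Bearing = atan2(-24.39, 5.37) mod 360° = 282.43°; distance = √((-24.39)² + (5.37)²) = 24.978 nmi.

282°, 25.0 nmi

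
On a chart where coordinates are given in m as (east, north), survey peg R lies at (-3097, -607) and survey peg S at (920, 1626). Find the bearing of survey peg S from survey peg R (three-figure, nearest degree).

061°

Δeast = 920 − -3097 = 4017.00; Δnorth = 1626 − -607 = 2233.00.
Bearing = atan2(Δeast, Δnorth) mod 360° = 60.93° ≈ 061°.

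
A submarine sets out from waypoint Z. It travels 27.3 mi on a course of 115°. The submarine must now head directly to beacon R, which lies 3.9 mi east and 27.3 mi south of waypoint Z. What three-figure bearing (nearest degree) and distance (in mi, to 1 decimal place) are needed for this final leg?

Leg 1 (115°, 27.3 mi): east 27.3 sin 115° = 24.74, north 27.3 cos 115° = -11.54
Current position: (24.74, -11.54). Target: (3.9, -27.3). Remaining: Δeast = -20.84, Δnorth = -15.76.
Bearing = atan2(-20.84, -15.76) mod 360° = 232.90°; distance = √((-20.84)² + (-15.76)²) = 26.131 mi.

233°, 26.1 mi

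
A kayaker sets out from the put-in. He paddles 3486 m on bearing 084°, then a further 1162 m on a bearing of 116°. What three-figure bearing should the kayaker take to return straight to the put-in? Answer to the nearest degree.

Leg 1 (084°, 3486 m): east 3486 sin 84° = 3466.90, north 3486 cos 84° = 364.39
Leg 2 (116°, 1162 m): east 1162 sin 116° = 1044.40, north 1162 cos 116° = -509.39
Net displacement: 4511.30 east, -145.00 north. Direction back to start is (-4511.30, 145.00): bearing = atan2(-4511.30, 145.00) mod 360° = 271.84° ≈ 272°.

272°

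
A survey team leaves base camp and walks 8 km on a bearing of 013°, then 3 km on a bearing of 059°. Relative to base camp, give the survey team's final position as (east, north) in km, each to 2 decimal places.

(4.37, 9.34)

Leg 1 (013°, 8 km): east 8 sin 13° = 1.80, north 8 cos 13° = 7.79
Leg 2 (059°, 3 km): east 3 sin 59° = 2.57, north 3 cos 59° = 1.55
Summing: 4.37 km east, 9.34 km north → (4.37, 9.34).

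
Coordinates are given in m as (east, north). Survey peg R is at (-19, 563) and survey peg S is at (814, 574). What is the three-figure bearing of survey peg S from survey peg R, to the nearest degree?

089°

Δeast = 814 − -19 = 833.00; Δnorth = 574 − 563 = 11.00.
Bearing = atan2(Δeast, Δnorth) mod 360° = 89.24° ≈ 089°.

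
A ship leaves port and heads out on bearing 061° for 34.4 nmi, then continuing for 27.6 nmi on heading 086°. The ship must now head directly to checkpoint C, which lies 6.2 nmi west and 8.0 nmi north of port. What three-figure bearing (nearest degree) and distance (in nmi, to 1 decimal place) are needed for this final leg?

Leg 1 (061°, 34.4 nmi): east 34.4 sin 61° = 30.09, north 34.4 cos 61° = 16.68
Leg 2 (086°, 27.6 nmi): east 27.6 sin 86° = 27.53, north 27.6 cos 86° = 1.93
Current position: (57.62, 18.60). Target: (-6.2, 8.0). Remaining: Δeast = -63.82, Δnorth = -10.60.
Bearing = atan2(-63.82, -10.60) mod 360° = 260.57°; distance = √((-63.82)² + (-10.60)²) = 64.694 nmi.

261°, 64.7 nmi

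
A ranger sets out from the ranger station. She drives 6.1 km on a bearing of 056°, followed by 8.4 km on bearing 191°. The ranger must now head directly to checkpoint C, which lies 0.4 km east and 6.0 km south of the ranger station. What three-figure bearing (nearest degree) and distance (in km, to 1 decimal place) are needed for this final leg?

249°, 3.3 km

Leg 1 (056°, 6.1 km): east 6.1 sin 56° = 5.06, north 6.1 cos 56° = 3.41
Leg 2 (191°, 8.4 km): east 8.4 sin 191° = -1.60, north 8.4 cos 191° = -8.25
Current position: (3.45, -4.83). Target: (0.4, -6.0). Remaining: Δeast = -3.05, Δnorth = -1.17.
Bearing = atan2(-3.05, -1.17) mod 360° = 249.12°; distance = √((-3.05)² + (-1.17)²) = 3.269 km.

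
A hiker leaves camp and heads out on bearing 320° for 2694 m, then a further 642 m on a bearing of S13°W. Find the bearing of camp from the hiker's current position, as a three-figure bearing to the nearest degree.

Leg 1 (320°, 2694 m): east 2694 sin 320° = -1731.67, north 2694 cos 320° = 2063.72
Leg 2 (S13°W, 642 m): east 642 sin 193° = -144.42, north 642 cos 193° = -625.55
Net displacement: -1876.09 east, 1438.18 north. Direction back to start is (1876.09, -1438.18): bearing = atan2(1876.09, -1438.18) mod 360° = 127.47° ≈ 127°.

127°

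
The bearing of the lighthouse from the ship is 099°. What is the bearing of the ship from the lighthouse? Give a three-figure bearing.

Back-bearing = 099° + 180° = 279°.

279°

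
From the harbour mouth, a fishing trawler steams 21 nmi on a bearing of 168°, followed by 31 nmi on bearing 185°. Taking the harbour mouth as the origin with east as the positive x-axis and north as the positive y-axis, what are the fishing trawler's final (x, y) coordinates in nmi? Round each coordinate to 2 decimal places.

Leg 1 (168°, 21 nmi): east 21 sin 168° = 4.37, north 21 cos 168° = -20.54
Leg 2 (185°, 31 nmi): east 31 sin 185° = -2.70, north 31 cos 185° = -30.88
Summing: 1.66 nmi east, -51.42 nmi north → (1.66, -51.42).

(1.66, -51.42)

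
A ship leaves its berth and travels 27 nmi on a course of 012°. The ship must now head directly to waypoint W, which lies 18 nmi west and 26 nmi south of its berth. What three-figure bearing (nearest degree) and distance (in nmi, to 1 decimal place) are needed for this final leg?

Leg 1 (012°, 27 nmi): east 27 sin 12° = 5.61, north 27 cos 12° = 26.41
Current position: (5.61, 26.41). Target: (-18, -26). Remaining: Δeast = -23.61, Δnorth = -52.41.
Bearing = atan2(-23.61, -52.41) mod 360° = 204.25°; distance = √((-23.61)² + (-52.41)²) = 57.484 nmi.

204°, 57.5 nmi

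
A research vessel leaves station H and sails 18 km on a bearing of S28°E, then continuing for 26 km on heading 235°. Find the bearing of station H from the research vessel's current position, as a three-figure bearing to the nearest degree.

023°

Leg 1 (S28°E, 18 km): east 18 sin 152° = 8.45, north 18 cos 152° = -15.89
Leg 2 (235°, 26 km): east 26 sin 235° = -21.30, north 26 cos 235° = -14.91
Net displacement: -12.85 east, -30.81 north. Direction back to start is (12.85, 30.81): bearing = atan2(12.85, 30.81) mod 360° = 22.64° ≈ 023°.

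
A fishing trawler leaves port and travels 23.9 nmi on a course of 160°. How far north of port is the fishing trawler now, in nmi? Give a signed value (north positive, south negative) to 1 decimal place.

-22.5 nmi

Leg 1 (160°, 23.9 nmi): east 23.9 sin 160° = 8.17, north 23.9 cos 160° = -22.46
Net north component: -22.46 nmi.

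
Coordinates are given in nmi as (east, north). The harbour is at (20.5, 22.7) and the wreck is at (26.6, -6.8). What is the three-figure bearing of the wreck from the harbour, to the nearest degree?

168°

Δeast = 26.6 − 20.5 = 6.10; Δnorth = -6.8 − 22.7 = -29.50.
Bearing = atan2(Δeast, Δnorth) mod 360° = 168.32° ≈ 168°.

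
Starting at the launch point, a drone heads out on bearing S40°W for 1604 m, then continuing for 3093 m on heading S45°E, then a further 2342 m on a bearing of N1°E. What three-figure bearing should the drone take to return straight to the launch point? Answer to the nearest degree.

Leg 1 (S40°W, 1604 m): east 1604 sin 220° = -1031.03, north 1604 cos 220° = -1228.74
Leg 2 (S45°E, 3093 m): east 3093 sin 135° = 2187.08, north 3093 cos 135° = -2187.08
Leg 3 (N1°E, 2342 m): east 2342 sin 1° = 40.87, north 2342 cos 1° = 2341.64
Net displacement: 1196.92 east, -1074.17 north. Direction back to start is (-1196.92, 1074.17): bearing = atan2(-1196.92, 1074.17) mod 360° = 311.91° ≈ 312°.

312°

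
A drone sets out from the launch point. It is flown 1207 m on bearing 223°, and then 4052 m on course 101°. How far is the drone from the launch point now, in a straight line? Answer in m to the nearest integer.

3563 m

Leg 1 (223°, 1207 m): east 1207 sin 223° = -823.17, north 1207 cos 223° = -882.74
Leg 2 (101°, 4052 m): east 4052 sin 101° = 3977.55, north 4052 cos 101° = -773.16
Net: 3154.38 east, -1655.90 north. Distance = √((3154.38)² + (-1655.90)²) = 3562.602 m.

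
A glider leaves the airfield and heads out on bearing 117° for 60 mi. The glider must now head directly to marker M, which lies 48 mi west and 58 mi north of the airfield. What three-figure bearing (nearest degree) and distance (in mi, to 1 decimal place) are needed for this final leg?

Leg 1 (117°, 60 mi): east 60 sin 117° = 53.46, north 60 cos 117° = -27.24
Current position: (53.46, -27.24). Target: (-48, 58). Remaining: Δeast = -101.46, Δnorth = 85.24.
Bearing = atan2(-101.46, 85.24) mod 360° = 310.03°; distance = √((-101.46)² + (85.24)²) = 132.514 mi.

310°, 132.5 mi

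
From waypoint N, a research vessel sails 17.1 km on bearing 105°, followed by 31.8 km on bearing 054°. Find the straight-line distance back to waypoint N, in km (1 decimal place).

44.6 km

Leg 1 (105°, 17.1 km): east 17.1 sin 105° = 16.52, north 17.1 cos 105° = -4.43
Leg 2 (054°, 31.8 km): east 31.8 sin 54° = 25.73, north 31.8 cos 54° = 18.69
Net: 42.24 east, 14.27 north. Distance = √((42.24)² + (14.27)²) = 44.588 km.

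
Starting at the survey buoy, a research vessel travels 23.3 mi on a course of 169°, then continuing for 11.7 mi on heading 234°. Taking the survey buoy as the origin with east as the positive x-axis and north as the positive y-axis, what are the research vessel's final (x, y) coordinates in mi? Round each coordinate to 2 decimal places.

Leg 1 (169°, 23.3 mi): east 23.3 sin 169° = 4.45, north 23.3 cos 169° = -22.87
Leg 2 (234°, 11.7 mi): east 11.7 sin 234° = -9.47, north 11.7 cos 234° = -6.88
Summing: -5.02 mi east, -29.75 mi north → (-5.02, -29.75).

(-5.02, -29.75)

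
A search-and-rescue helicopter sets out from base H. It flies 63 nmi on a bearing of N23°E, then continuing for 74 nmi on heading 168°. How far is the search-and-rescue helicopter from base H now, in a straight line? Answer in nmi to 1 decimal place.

Leg 1 (N23°E, 63 nmi): east 63 sin 23° = 24.62, north 63 cos 23° = 57.99
Leg 2 (168°, 74 nmi): east 74 sin 168° = 15.39, north 74 cos 168° = -72.38
Net: 40.00 east, -14.39 north. Distance = √((40.00)² + (-14.39)²) = 42.511 nmi.

42.5 nmi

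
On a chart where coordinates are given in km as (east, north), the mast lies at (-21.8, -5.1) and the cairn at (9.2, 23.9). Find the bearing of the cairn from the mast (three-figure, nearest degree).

047°

Δeast = 9.2 − -21.8 = 31.00; Δnorth = 23.9 − -5.1 = 29.00.
Bearing = atan2(Δeast, Δnorth) mod 360° = 46.91° ≈ 047°.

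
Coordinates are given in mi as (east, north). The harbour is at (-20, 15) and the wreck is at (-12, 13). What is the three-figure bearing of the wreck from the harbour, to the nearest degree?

Δeast = -12 − -20 = 8.00; Δnorth = 13 − 15 = -2.00.
Bearing = atan2(Δeast, Δnorth) mod 360° = 104.04° ≈ 104°.

104°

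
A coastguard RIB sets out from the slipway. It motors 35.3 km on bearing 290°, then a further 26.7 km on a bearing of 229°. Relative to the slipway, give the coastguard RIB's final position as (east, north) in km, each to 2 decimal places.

Leg 1 (290°, 35.3 km): east 35.3 sin 290° = -33.17, north 35.3 cos 290° = 12.07
Leg 2 (229°, 26.7 km): east 26.7 sin 229° = -20.15, north 26.7 cos 229° = -17.52
Summing: -53.32 km east, -5.44 km north → (-53.32, -5.44).

(-53.32, -5.44)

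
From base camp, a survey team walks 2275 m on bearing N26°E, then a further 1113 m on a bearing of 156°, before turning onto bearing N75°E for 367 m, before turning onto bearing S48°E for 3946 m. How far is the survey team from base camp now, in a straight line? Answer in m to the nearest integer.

Leg 1 (N26°E, 2275 m): east 2275 sin 26° = 997.29, north 2275 cos 26° = 2044.76
Leg 2 (156°, 1113 m): east 1113 sin 156° = 452.70, north 1113 cos 156° = -1016.78
Leg 3 (N75°E, 367 m): east 367 sin 75° = 354.49, north 367 cos 75° = 94.99
Leg 4 (S48°E, 3946 m): east 3946 sin 132° = 2932.45, north 3946 cos 132° = -2640.39
Net: 4736.94 east, -1517.42 north. Distance = √((4736.94)² + (-1517.42)²) = 4974.046 m.

4974 m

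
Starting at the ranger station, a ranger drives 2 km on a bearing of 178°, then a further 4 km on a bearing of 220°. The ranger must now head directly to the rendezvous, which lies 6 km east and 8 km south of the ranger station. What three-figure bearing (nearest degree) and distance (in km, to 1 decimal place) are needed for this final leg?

109°, 9.0 km

Leg 1 (178°, 2 km): east 2 sin 178° = 0.07, north 2 cos 178° = -2.00
Leg 2 (220°, 4 km): east 4 sin 220° = -2.57, north 4 cos 220° = -3.06
Current position: (-2.50, -5.06). Target: (6, -8). Remaining: Δeast = 8.50, Δnorth = -2.94.
Bearing = atan2(8.50, -2.94) mod 360° = 109.06°; distance = √((8.50)² + (-2.94)²) = 8.994 km.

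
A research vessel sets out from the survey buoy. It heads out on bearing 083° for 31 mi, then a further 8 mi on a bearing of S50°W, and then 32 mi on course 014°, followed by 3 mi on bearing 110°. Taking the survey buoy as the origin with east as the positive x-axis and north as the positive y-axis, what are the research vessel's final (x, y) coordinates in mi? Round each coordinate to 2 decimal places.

(35.20, 28.66)

Leg 1 (083°, 31 mi): east 31 sin 83° = 30.77, north 31 cos 83° = 3.78
Leg 2 (S50°W, 8 mi): east 8 sin 230° = -6.13, north 8 cos 230° = -5.14
Leg 3 (014°, 32 mi): east 32 sin 14° = 7.74, north 32 cos 14° = 31.05
Leg 4 (110°, 3 mi): east 3 sin 110° = 2.82, north 3 cos 110° = -1.03
Summing: 35.20 mi east, 28.66 mi north → (35.20, 28.66).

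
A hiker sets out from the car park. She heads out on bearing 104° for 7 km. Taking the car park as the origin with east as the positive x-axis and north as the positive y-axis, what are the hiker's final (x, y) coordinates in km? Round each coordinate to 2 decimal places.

(6.79, -1.69)

Leg 1 (104°, 7 km): east 7 sin 104° = 6.79, north 7 cos 104° = -1.69
Summing: 6.79 km east, -1.69 km north → (6.79, -1.69).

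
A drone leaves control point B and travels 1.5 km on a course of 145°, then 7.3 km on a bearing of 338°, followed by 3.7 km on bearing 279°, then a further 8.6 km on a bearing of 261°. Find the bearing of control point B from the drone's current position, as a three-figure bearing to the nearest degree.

Leg 1 (145°, 1.5 km): east 1.5 sin 145° = 0.86, north 1.5 cos 145° = -1.23
Leg 2 (338°, 7.3 km): east 7.3 sin 338° = -2.73, north 7.3 cos 338° = 6.77
Leg 3 (279°, 3.7 km): east 3.7 sin 279° = -3.65, north 3.7 cos 279° = 0.58
Leg 4 (261°, 8.6 km): east 8.6 sin 261° = -8.49, north 8.6 cos 261° = -1.35
Net displacement: -14.02 east, 4.77 north. Direction back to start is (14.02, -4.77): bearing = atan2(14.02, -4.77) mod 360° = 108.80° ≈ 109°.

109°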